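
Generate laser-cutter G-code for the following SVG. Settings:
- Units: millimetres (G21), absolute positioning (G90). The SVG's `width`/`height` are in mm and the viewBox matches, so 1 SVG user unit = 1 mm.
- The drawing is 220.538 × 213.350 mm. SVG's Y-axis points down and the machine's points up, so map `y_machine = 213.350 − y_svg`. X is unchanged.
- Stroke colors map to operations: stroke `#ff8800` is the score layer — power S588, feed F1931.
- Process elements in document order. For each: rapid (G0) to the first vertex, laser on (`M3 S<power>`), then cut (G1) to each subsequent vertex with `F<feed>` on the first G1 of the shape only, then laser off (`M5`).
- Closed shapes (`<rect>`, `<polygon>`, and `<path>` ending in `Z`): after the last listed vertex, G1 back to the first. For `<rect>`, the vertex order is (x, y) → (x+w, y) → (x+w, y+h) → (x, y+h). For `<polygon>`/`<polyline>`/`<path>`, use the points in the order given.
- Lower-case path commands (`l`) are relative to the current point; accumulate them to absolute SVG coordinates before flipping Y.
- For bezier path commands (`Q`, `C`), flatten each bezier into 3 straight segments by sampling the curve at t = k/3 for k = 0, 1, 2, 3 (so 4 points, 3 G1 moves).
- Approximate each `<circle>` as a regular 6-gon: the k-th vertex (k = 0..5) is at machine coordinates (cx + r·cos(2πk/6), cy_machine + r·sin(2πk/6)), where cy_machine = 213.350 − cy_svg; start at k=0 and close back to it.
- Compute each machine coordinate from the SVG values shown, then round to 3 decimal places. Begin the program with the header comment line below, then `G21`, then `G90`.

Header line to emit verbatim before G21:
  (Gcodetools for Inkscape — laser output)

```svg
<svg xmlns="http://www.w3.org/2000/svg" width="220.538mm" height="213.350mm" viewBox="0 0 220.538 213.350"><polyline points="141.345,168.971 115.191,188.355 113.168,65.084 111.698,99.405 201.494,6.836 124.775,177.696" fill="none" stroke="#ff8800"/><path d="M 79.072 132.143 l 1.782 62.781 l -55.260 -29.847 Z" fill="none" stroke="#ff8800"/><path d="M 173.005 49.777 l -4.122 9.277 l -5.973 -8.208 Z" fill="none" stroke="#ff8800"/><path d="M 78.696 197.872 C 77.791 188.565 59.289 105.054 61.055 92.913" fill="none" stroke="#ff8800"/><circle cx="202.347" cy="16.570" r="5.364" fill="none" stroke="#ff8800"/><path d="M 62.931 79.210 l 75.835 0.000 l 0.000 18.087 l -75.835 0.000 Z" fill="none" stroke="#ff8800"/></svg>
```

(Gcodetools for Inkscape — laser output)
G21
G90
G0 X141.345 Y44.379
M3 S588
G1 X115.191 Y24.995 F1931
G1 X113.168 Y148.266
G1 X111.698 Y113.945
G1 X201.494 Y206.514
G1 X124.775 Y35.654
M5
G0 X79.072 Y81.207
M3 S588
G1 X80.854 Y18.426 F1931
G1 X25.594 Y48.273
G1 X79.072 Y81.207
M5
G0 X173.005 Y163.573
M3 S588
G1 X168.883 Y154.296 F1931
G1 X162.910 Y162.504
G1 X173.005 Y163.573
M5
G0 X78.696 Y15.478
M3 S588
G1 X73.328 Y44.128 F1931
G1 X64.643 Y89.898
G1 X61.055 Y120.437
M5
G0 X207.711 Y196.780
M3 S588
G1 X205.029 Y201.425 F1931
G1 X199.665 Y201.425
G1 X196.983 Y196.780
G1 X199.665 Y192.135
G1 X205.029 Y192.135
G1 X207.711 Y196.780
M5
G0 X62.931 Y134.140
M3 S588
G1 X138.766 Y134.140 F1931
G1 X138.766 Y116.053
G1 X62.931 Y116.053
G1 X62.931 Y134.140
M5

1 u = 1 mm; y_m = 213.350 − y.

[1] `<polyline>` open polyline, #ff8800→score S588 F1931: (141.345,44.379) → (115.191,24.995) → (113.168,148.266) → (111.698,113.945) → (201.494,206.514) → (124.775,35.654)

[2] `<path>` regular polygon, #ff8800→score S588 F1931: (79.072,81.207) → (80.854,18.426) → (25.594,48.273) → (79.072,81.207) (closed)

[3] `<path>` regular polygon, #ff8800→score S588 F1931: (173.005,163.573) → (168.883,154.296) → (162.910,162.504) → (173.005,163.573) (closed)

[4] `<path>` cubic bezier, #ff8800→score S588 F1931: (78.696,15.478) → (73.328,44.128) → (64.643,89.898) → (61.055,120.437)

[5] `<circle>` circle, #ff8800→score S588 F1931: (207.711,196.780) → (205.029,201.425) → (199.665,201.425) → (196.983,196.780) → (199.665,192.135) → (205.029,192.135) → (207.711,196.780) (closed)

[6] `<path>` rectangle, #ff8800→score S588 F1931: (62.931,134.140) → (138.766,134.140) → (138.766,116.053) → (62.931,116.053) → (62.931,134.140) (closed)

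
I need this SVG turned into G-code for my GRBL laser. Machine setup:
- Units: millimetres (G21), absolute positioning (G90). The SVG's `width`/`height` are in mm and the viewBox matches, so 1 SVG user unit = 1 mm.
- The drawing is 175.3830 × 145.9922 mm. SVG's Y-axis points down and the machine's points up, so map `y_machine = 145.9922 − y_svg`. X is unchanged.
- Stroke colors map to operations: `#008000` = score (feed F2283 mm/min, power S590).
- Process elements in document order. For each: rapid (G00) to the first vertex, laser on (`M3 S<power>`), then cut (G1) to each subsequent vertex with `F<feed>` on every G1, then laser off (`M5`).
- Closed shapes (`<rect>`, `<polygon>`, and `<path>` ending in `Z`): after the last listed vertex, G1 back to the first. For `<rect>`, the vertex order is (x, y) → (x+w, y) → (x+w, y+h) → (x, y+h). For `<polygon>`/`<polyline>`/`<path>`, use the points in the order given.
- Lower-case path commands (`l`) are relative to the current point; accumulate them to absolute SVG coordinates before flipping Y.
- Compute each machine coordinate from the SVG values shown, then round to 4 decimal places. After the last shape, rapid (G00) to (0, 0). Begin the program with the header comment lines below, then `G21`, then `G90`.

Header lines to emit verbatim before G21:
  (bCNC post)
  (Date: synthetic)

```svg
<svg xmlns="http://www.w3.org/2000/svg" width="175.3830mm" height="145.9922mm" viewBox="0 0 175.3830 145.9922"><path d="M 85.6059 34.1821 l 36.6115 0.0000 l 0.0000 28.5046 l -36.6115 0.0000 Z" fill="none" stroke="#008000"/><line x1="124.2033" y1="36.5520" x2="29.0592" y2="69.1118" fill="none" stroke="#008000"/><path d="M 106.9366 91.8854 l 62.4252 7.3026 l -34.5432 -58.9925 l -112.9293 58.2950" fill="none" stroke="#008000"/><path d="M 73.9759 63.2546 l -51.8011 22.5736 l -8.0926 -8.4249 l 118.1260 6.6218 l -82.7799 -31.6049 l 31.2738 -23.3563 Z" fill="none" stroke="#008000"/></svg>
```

(bCNC post)
(Date: synthetic)
G21
G90
G00 X85.6059 Y111.8101
M3 S590
G1 X122.2174 Y111.8101 F2283
G1 X122.2174 Y83.3055 F2283
G1 X85.6059 Y83.3055 F2283
G1 X85.6059 Y111.8101 F2283
M5
G00 X124.2033 Y109.4402
M3 S590
G1 X29.0592 Y76.8804 F2283
M5
G00 X106.9366 Y54.1068
M3 S590
G1 X169.3618 Y46.8042 F2283
G1 X134.8186 Y105.7967 F2283
G1 X21.8893 Y47.5017 F2283
M5
G00 X73.9759 Y82.7376
M3 S590
G1 X22.1748 Y60.1640 F2283
G1 X14.0822 Y68.5889 F2283
G1 X132.2082 Y61.9671 F2283
G1 X49.4283 Y93.5720 F2283
G1 X80.7021 Y116.9283 F2283
G1 X73.9759 Y82.7376 F2283
M5
G00 X0.0000 Y0.0000

Since the viewBox matches the mm dimensions, user units are millimetres directly. The only transform is the Y-flip y_m = 145.9922 − y_svg.

Shape 1 is a rectangle drawn with `<path>`. Its stroke #008000 means score at S590, F2283. After flipping Y the toolpath is (85.6059,111.8101) → (122.2174,111.8101) → (122.2174,83.3055) → (85.6059,83.3055) → (85.6059,111.8101), returning to the start.

Shape 2 is a line segment drawn with `<line>`. Its stroke #008000 means score at S590, F2283. After flipping Y the toolpath is (124.2033,109.4402) → (29.0592,76.8804).

Shape 3 is a open polyline drawn with `<path>`. Its stroke #008000 means score at S590, F2283. After flipping Y the toolpath is (106.9366,54.1068) → (169.3618,46.8042) → (134.8186,105.7967) → (21.8893,47.5017).

Shape 4 is a closed polygon drawn with `<path>`. Its stroke #008000 means score at S590, F2283. After flipping Y the toolpath is (73.9759,82.7376) → (22.1748,60.1640) → (14.0822,68.5889) → (132.2082,61.9671) → (49.4283,93.5720) → (80.7021,116.9283) → (73.9759,82.7376), returning to the start.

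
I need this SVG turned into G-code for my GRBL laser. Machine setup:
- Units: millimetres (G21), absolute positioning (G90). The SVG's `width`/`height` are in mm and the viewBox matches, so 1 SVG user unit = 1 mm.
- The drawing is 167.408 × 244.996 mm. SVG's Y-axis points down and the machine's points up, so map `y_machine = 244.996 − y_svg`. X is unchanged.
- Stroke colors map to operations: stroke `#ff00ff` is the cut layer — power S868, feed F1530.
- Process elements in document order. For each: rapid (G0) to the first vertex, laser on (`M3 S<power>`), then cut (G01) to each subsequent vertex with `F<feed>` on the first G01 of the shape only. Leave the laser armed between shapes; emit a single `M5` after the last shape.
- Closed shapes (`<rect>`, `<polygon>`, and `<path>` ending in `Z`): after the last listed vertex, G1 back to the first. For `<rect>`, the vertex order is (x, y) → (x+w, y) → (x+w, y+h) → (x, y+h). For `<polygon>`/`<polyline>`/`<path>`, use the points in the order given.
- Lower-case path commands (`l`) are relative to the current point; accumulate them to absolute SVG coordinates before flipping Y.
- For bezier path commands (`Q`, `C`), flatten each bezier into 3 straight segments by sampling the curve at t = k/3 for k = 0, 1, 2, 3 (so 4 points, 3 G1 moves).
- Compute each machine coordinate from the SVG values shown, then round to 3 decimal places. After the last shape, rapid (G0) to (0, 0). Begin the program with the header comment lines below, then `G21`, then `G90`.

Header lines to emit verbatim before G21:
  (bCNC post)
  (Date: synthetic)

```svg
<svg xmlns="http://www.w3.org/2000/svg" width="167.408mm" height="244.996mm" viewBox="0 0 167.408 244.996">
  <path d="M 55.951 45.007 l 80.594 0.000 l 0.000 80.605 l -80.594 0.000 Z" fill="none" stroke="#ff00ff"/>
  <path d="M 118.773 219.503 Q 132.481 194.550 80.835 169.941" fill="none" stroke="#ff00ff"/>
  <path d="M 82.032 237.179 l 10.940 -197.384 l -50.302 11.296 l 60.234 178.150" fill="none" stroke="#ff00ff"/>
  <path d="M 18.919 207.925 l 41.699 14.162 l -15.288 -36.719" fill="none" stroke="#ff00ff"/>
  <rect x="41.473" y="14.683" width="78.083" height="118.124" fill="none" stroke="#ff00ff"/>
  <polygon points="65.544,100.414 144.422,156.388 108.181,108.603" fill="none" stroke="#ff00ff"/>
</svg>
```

1 u = 1 mm; y_m = 244.996 − y.

[1] `<path>` rectangle, #ff00ff→cut S868 F1530: (55.951,199.989) → (136.545,199.989) → (136.545,119.384) → (55.951,119.384) → (55.951,199.989) (closed)

[2] `<path>` quadratic bezier, #ff00ff→cut S868 F1530: (118.773,25.493) → (120.650,42.090) → (108.004,58.611) → (80.835,75.055)

[3] `<path>` open polyline, #ff00ff→cut S868 F1530: (82.032,7.817) → (92.972,205.201) → (42.670,193.905) → (102.904,15.755)

[4] `<path>` open polyline, #ff00ff→cut S868 F1530: (18.919,37.071) → (60.618,22.909) → (45.330,59.628)

[5] `<rect>` rectangle, #ff00ff→cut S868 F1530: (41.473,230.313) → (119.556,230.313) → (119.556,112.189) → (41.473,112.189) → (41.473,230.313) (closed)

[6] `<polygon>` closed polygon, #ff00ff→cut S868 F1530: (65.544,144.582) → (144.422,88.608) → (108.181,136.393) → (65.544,144.582) (closed)

(bCNC post)
(Date: synthetic)
G21
G90
G0 X55.951 Y199.989
M3 S868
G01 X136.545 Y199.989 F1530
G01 X136.545 Y119.384
G01 X55.951 Y119.384
G01 X55.951 Y199.989
G0 X118.773 Y25.493
M3 S868
G01 X120.650 Y42.090 F1530
G01 X108.004 Y58.611
G01 X80.835 Y75.055
G0 X82.032 Y7.817
M3 S868
G01 X92.972 Y205.201 F1530
G01 X42.670 Y193.905
G01 X102.904 Y15.755
G0 X18.919 Y37.071
M3 S868
G01 X60.618 Y22.909 F1530
G01 X45.330 Y59.628
G0 X41.473 Y230.313
M3 S868
G01 X119.556 Y230.313 F1530
G01 X119.556 Y112.189
G01 X41.473 Y112.189
G01 X41.473 Y230.313
G0 X65.544 Y144.582
M3 S868
G01 X144.422 Y88.608 F1530
G01 X108.181 Y136.393
G01 X65.544 Y144.582
M5
G0 X0.000 Y0.000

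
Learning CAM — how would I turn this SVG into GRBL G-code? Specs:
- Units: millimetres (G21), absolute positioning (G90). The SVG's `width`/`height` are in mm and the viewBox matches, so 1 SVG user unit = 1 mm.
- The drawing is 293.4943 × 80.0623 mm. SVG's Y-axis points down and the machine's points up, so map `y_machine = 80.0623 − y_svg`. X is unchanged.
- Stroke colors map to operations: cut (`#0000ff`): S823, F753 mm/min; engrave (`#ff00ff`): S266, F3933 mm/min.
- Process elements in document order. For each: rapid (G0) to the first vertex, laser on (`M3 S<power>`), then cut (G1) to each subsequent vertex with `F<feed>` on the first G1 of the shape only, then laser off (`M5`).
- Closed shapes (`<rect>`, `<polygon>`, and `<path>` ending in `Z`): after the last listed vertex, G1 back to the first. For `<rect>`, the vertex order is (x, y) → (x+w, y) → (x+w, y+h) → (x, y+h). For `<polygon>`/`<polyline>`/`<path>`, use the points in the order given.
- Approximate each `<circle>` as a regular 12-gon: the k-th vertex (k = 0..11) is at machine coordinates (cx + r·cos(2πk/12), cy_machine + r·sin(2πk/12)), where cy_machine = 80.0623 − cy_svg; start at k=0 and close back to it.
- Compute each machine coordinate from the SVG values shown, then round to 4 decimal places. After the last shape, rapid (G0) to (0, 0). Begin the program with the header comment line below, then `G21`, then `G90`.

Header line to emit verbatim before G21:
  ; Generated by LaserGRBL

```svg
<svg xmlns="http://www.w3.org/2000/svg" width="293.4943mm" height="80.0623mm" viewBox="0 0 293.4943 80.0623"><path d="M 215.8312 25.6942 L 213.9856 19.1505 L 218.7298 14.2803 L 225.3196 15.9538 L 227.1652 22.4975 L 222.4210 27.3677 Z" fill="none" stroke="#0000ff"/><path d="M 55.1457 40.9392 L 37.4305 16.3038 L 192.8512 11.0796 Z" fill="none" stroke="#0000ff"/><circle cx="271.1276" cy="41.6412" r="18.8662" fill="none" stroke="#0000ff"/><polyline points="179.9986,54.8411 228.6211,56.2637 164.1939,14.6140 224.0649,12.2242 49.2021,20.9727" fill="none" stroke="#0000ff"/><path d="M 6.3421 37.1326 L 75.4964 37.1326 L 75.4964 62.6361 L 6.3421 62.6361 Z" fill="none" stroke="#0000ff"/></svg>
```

; Generated by LaserGRBL
G21
G90
G0 X215.8312 Y54.3681
M3 S823
G1 X213.9856 Y60.9118 F753
G1 X218.7298 Y65.7820
G1 X225.3196 Y64.1085
G1 X227.1652 Y57.5648
G1 X222.4210 Y52.6946
G1 X215.8312 Y54.3681
M5
G0 X55.1457 Y39.1231
M3 S823
G1 X37.4305 Y63.7585 F753
G1 X192.8512 Y68.9827
G1 X55.1457 Y39.1231
M5
G0 X289.9938 Y38.4211
M3 S823
G1 X287.4662 Y47.8542 F753
G1 X280.5607 Y54.7597
G1 X271.1276 Y57.2873
G1 X261.6945 Y54.7597
G1 X254.7890 Y47.8542
G1 X252.2614 Y38.4211
G1 X254.7890 Y28.9880
G1 X261.6945 Y22.0825
G1 X271.1276 Y19.5549
G1 X280.5607 Y22.0825
G1 X287.4662 Y28.9880
G1 X289.9938 Y38.4211
M5
G0 X179.9986 Y25.2212
M3 S823
G1 X228.6211 Y23.7986 F753
G1 X164.1939 Y65.4483
G1 X224.0649 Y67.8381
G1 X49.2021 Y59.0896
M5
G0 X6.3421 Y42.9297
M3 S823
G1 X75.4964 Y42.9297 F753
G1 X75.4964 Y17.4262
G1 X6.3421 Y17.4262
G1 X6.3421 Y42.9297
M5
G0 X0.0000 Y0.0000

Since the viewBox matches the mm dimensions, user units are millimetres directly. The only transform is the Y-flip y_m = 80.0623 − y_svg.

Shape 1 is a regular polygon drawn with `<path>`. Its stroke #0000ff means cut at S823, F753. After flipping Y the toolpath is (215.8312,54.3681) → (213.9856,60.9118) → (218.7298,65.7820) → (225.3196,64.1085) → (227.1652,57.5648) → (222.4210,52.6946) → (215.8312,54.3681), returning to the start.

Shape 2 is a closed polygon drawn with `<path>`. Its stroke #0000ff means cut at S823, F753. After flipping Y the toolpath is (55.1457,39.1231) → (37.4305,63.7585) → (192.8512,68.9827) → (55.1457,39.1231), returning to the start.

Shape 3 is a circle drawn with `<circle>`. Its stroke #0000ff means cut at S823, F753. After flipping Y the toolpath is (289.9938,38.4211) → (287.4662,47.8542) → (280.5607,54.7597) → (271.1276,57.2873) → (261.6945,54.7597) → (254.7890,47.8542) → (252.2614,38.4211) → (254.7890,28.9880) → (261.6945,22.0825) → (271.1276,19.5549) → (280.5607,22.0825) → (287.4662,28.9880) → (289.9938,38.4211), returning to the start.

Shape 4 is a open polyline drawn with `<polyline>`. Its stroke #0000ff means cut at S823, F753. After flipping Y the toolpath is (179.9986,25.2212) → (228.6211,23.7986) → (164.1939,65.4483) → (224.0649,67.8381) → (49.2021,59.0896).

Shape 5 is a rectangle drawn with `<path>`. Its stroke #0000ff means cut at S823, F753. After flipping Y the toolpath is (6.3421,42.9297) → (75.4964,42.9297) → (75.4964,17.4262) → (6.3421,17.4262) → (6.3421,42.9297), returning to the start.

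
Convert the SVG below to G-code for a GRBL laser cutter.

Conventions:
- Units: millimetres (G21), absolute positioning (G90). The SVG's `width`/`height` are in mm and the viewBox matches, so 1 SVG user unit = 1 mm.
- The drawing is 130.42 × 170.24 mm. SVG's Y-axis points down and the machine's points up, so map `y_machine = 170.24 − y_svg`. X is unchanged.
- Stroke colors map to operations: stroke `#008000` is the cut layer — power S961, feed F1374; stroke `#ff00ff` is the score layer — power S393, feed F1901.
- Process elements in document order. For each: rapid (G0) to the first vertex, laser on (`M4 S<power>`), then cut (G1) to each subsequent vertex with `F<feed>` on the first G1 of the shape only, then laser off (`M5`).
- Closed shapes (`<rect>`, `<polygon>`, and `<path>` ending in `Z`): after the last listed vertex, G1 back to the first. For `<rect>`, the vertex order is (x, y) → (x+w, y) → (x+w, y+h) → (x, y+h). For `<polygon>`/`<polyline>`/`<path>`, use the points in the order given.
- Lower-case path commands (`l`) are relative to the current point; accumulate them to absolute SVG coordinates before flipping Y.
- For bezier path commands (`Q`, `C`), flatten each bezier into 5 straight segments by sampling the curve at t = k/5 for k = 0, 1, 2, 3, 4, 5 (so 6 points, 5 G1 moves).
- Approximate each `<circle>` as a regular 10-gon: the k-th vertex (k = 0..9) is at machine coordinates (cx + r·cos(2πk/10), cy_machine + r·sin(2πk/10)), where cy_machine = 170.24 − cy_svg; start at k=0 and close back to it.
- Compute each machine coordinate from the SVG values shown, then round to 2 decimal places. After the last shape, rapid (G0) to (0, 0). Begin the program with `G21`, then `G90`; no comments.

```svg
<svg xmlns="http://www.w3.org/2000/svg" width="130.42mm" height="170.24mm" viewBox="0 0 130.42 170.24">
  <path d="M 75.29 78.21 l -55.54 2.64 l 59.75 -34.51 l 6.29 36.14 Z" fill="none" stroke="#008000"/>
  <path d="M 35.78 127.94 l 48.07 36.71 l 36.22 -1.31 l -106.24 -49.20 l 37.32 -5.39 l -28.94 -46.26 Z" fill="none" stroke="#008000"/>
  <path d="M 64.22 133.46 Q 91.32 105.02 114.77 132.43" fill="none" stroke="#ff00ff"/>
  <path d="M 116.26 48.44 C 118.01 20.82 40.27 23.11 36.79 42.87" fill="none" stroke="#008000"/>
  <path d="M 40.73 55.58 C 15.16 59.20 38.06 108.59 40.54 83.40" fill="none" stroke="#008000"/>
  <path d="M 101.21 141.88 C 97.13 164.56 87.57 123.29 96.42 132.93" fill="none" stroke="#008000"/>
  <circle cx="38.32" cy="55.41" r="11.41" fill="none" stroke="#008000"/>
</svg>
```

G21
G90
G0 X75.29 Y92.03
M4 S961
G1 X19.75 Y89.39 F1374
G1 X79.50 Y123.90
G1 X85.79 Y87.76
G1 X75.29 Y92.03
M5
G0 X35.78 Y42.30
M4 S961
G1 X83.85 Y5.59 F1374
G1 X120.07 Y6.90
G1 X13.83 Y56.10
G1 X51.15 Y61.49
G1 X22.21 Y107.75
G1 X35.78 Y42.30
M5
G0 X64.22 Y36.78
M4 S393
G1 X74.91 Y45.92 F1901
G1 X85.32 Y50.60
G1 X95.43 Y50.80
G1 X105.24 Y46.54
G1 X114.77 Y37.81
M5
G0 X116.26 Y121.80
M4 S961
G1 X109.00 Y134.88 F1374
G1 X90.04 Y141.38
G1 X66.77 Y141.90
G1 X46.56 Y137.03
G1 X36.79 Y127.37
M5
G0 X40.73 Y114.66
M4 S961
G1 X30.65 Y107.96 F1374
G1 X28.90 Y96.05
G1 X32.17 Y84.71
G1 X37.15 Y79.71
G1 X40.54 Y86.84
M5
G0 X101.21 Y28.36
M4 S961
G1 X98.30 Y21.51 F1374
G1 X95.21 Y24.49
G1 X93.11 Y31.79
G1 X93.13 Y37.90
G1 X96.42 Y37.31
M5
G0 X49.73 Y114.83
M4 S961
G1 X47.55 Y121.54 F1374
G1 X41.85 Y125.68
G1 X34.79 Y125.68
G1 X29.09 Y121.54
G1 X26.91 Y114.83
G1 X29.09 Y108.12
G1 X34.79 Y103.98
G1 X41.85 Y103.98
G1 X47.55 Y108.12
G1 X49.73 Y114.83
M5
G0 X0.00 Y0.00

Since the viewBox matches the mm dimensions, user units are millimetres directly. The only transform is the Y-flip y_m = 170.24 − y_svg.

Shape 1 is a closed polygon drawn with `<path>`. Its stroke #008000 means cut at S961, F1374. After flipping Y the toolpath is (75.29,92.03) → (19.75,89.39) → (79.50,123.90) → (85.79,87.76) → (75.29,92.03), returning to the start.

Shape 2 is a closed polygon drawn with `<path>`. Its stroke #008000 means cut at S961, F1374. After flipping Y the toolpath is (35.78,42.30) → (83.85,5.59) → (120.07,6.90) → (13.83,56.10) → (51.15,61.49) → (22.21,107.75) → (35.78,42.30), returning to the start.

Shape 3 is a quadratic bezier drawn with `<path>`. Its stroke #ff00ff means score at S393, F1901. After flipping Y the toolpath is (64.22,36.78) → (74.91,45.92) → (85.32,50.60) → (95.43,50.80) → (105.24,46.54) → (114.77,37.81).

Shape 4 is a cubic bezier drawn with `<path>`. Its stroke #008000 means cut at S961, F1374. After flipping Y the toolpath is (116.26,121.80) → (109.00,134.88) → (90.04,141.38) → (66.77,141.90) → (46.56,137.03) → (36.79,127.37).

Shape 5 is a cubic bezier drawn with `<path>`. Its stroke #008000 means cut at S961, F1374. After flipping Y the toolpath is (40.73,114.66) → (30.65,107.96) → (28.90,96.05) → (32.17,84.71) → (37.15,79.71) → (40.54,86.84).

Shape 6 is a cubic bezier drawn with `<path>`. Its stroke #008000 means cut at S961, F1374. After flipping Y the toolpath is (101.21,28.36) → (98.30,21.51) → (95.21,24.49) → (93.11,31.79) → (93.13,37.90) → (96.42,37.31).

Shape 7 is a circle drawn with `<circle>`. Its stroke #008000 means cut at S961, F1374. After flipping Y the toolpath is (49.73,114.83) → (47.55,121.54) → (41.85,125.68) → (34.79,125.68) → (29.09,121.54) → (26.91,114.83) → (29.09,108.12) → (34.79,103.98) → (41.85,103.98) → (47.55,108.12) → (49.73,114.83), returning to the start.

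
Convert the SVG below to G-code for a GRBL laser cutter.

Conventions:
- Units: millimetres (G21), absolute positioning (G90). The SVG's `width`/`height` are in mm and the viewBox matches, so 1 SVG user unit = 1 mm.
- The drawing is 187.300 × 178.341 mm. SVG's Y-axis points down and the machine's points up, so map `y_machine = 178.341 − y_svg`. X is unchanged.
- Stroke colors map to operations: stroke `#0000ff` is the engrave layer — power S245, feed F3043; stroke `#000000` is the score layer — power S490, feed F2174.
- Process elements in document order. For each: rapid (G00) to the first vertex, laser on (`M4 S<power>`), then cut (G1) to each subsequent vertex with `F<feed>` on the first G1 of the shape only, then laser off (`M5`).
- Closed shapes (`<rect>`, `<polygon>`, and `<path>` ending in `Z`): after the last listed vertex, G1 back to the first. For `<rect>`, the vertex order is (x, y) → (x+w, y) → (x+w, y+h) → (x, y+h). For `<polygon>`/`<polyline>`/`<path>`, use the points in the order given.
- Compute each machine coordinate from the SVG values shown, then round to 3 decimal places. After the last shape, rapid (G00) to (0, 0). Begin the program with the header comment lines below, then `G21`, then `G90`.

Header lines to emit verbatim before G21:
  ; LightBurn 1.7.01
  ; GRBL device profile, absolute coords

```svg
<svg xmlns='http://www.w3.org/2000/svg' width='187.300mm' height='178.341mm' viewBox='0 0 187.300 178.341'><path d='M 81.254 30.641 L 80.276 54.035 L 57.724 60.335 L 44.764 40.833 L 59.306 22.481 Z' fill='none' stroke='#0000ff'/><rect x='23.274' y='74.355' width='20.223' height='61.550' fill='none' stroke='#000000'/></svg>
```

viewBox `0 0 187.300 178.341` with mm width/height → 1 unit = 1 mm. Flip: y_m = 178.341 − y_svg.

**Shape 1** — `<path>` regular polygon, stroke `#0000ff` → engrave (S245, F3043). Machine vertices: (81.254,147.700) → (80.276,124.306) → (57.724,118.006) → (44.764,137.508) → (59.306,155.860) → (81.254,147.700). Closed: final G1 returns to the first vertex.

**Shape 2** — `<rect>` rectangle, stroke `#000000` → score (S490, F2174). Machine vertices: (23.274,103.986) → (43.497,103.986) → (43.497,42.436) → (23.274,42.436) → (23.274,103.986). Closed: final G1 returns to the first vertex.

; LightBurn 1.7.01
; GRBL device profile, absolute coords
G21
G90
G00 X81.254 Y147.700
M4 S245
G1 X80.276 Y124.306 F3043
G1 X57.724 Y118.006
G1 X44.764 Y137.508
G1 X59.306 Y155.860
G1 X81.254 Y147.700
M5
G00 X23.274 Y103.986
M4 S490
G1 X43.497 Y103.986 F2174
G1 X43.497 Y42.436
G1 X23.274 Y42.436
G1 X23.274 Y103.986
M5
G00 X0.000 Y0.000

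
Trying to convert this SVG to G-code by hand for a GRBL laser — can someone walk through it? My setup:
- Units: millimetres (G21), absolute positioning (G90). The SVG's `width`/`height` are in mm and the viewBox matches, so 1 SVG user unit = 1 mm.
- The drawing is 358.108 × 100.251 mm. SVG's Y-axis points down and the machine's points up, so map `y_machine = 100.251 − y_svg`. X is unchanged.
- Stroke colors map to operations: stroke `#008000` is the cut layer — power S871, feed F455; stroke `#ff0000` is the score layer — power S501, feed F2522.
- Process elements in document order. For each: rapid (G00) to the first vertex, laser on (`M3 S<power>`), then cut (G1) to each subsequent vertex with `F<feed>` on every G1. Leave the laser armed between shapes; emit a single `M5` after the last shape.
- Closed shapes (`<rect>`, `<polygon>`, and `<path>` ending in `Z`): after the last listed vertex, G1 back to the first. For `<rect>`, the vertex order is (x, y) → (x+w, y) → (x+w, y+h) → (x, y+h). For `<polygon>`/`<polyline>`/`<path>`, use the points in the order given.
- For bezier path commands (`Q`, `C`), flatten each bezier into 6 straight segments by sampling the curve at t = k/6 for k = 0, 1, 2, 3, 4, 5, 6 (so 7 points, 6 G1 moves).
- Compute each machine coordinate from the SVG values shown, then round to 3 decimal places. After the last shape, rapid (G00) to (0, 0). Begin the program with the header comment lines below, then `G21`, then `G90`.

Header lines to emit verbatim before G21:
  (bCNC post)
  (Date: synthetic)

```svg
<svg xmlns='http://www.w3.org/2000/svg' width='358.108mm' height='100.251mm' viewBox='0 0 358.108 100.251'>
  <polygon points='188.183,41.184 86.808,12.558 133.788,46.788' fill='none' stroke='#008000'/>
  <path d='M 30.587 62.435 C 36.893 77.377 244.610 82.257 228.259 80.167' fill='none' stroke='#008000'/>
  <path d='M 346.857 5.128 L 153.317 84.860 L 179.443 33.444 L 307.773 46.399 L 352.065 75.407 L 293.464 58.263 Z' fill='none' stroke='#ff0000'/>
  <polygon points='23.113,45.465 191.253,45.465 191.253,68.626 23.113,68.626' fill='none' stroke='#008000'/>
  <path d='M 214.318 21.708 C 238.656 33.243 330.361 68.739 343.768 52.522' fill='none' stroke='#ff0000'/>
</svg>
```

Since the viewBox matches the mm dimensions, user units are millimetres directly. The only transform is the Y-flip y_m = 100.251 − y_svg.

Shape 1 is a closed polygon drawn with `<polygon>`. Its stroke #008000 means cut at S871, F455. After flipping Y the toolpath is (188.183,59.067) → (86.808,87.693) → (133.788,53.463) → (188.183,59.067), returning to the start.

Shape 2 is a cubic bezier drawn with `<path>`. Its stroke #008000 means cut at S871, F455. After flipping Y the toolpath is (30.587,37.816) → (48.554,31.169) → (88.272,26.113) → (137.919,22.563) → (185.679,20.432) → (219.732,19.634) → (228.259,20.084).

Shape 3 is a closed polygon drawn with `<path>`. Its stroke #ff0000 means score at S501, F2522. After flipping Y the toolpath is (346.857,95.123) → (153.317,15.391) → (179.443,66.807) → (307.773,53.852) → (352.065,24.844) → (293.464,41.988) → (346.857,95.123), returning to the start.

Shape 4 is a rectangle drawn with `<polygon>`. Its stroke #008000 means cut at S871, F455. After flipping Y the toolpath is (23.113,54.786) → (191.253,54.786) → (191.253,31.625) → (23.113,31.625) → (23.113,54.786), returning to the start.

Shape 5 is a cubic bezier drawn with `<path>`. Its stroke #ff0000 means score at S501, F2522. After flipping Y the toolpath is (214.318,78.543) → (231.427,71.129) → (255.717,61.824) → (283.142,52.729) → (309.657,45.947) → (331.214,43.580) → (343.768,47.729).

(bCNC post)
(Date: synthetic)
G21
G90
G00 X188.183 Y59.067
M3 S871
G1 X86.808 Y87.693 F455
G1 X133.788 Y53.463 F455
G1 X188.183 Y59.067 F455
G00 X30.587 Y37.816
M3 S871
G1 X48.554 Y31.169 F455
G1 X88.272 Y26.113 F455
G1 X137.919 Y22.563 F455
G1 X185.679 Y20.432 F455
G1 X219.732 Y19.634 F455
G1 X228.259 Y20.084 F455
G00 X346.857 Y95.123
M3 S501
G1 X153.317 Y15.391 F2522
G1 X179.443 Y66.807 F2522
G1 X307.773 Y53.852 F2522
G1 X352.065 Y24.844 F2522
G1 X293.464 Y41.988 F2522
G1 X346.857 Y95.123 F2522
G00 X23.113 Y54.786
M3 S871
G1 X191.253 Y54.786 F455
G1 X191.253 Y31.625 F455
G1 X23.113 Y31.625 F455
G1 X23.113 Y54.786 F455
G00 X214.318 Y78.543
M3 S501
G1 X231.427 Y71.129 F2522
G1 X255.717 Y61.824 F2522
G1 X283.142 Y52.729 F2522
G1 X309.657 Y45.947 F2522
G1 X331.214 Y43.580 F2522
G1 X343.768 Y47.729 F2522
M5
G00 X0.000 Y0.000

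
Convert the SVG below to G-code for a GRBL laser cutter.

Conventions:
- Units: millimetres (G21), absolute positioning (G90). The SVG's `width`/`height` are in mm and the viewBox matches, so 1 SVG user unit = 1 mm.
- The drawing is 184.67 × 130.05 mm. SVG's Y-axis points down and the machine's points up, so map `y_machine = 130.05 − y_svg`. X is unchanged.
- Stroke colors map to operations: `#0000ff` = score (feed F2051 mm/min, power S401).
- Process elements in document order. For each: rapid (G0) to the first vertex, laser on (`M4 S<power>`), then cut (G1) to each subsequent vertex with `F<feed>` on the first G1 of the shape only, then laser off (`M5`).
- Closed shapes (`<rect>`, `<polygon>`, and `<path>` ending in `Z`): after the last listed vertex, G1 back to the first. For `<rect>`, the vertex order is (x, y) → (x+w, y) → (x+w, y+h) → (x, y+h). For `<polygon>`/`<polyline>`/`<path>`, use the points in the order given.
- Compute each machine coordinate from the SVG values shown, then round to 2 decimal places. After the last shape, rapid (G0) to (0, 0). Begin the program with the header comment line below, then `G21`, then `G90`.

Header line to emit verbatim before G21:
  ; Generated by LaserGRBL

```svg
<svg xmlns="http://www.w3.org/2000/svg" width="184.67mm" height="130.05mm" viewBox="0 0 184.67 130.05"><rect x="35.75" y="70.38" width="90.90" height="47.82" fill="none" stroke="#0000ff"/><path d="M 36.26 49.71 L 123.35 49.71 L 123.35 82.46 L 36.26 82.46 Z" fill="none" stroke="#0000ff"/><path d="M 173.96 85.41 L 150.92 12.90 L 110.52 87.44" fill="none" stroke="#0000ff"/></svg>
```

; Generated by LaserGRBL
G21
G90
G0 X35.75 Y59.67
M4 S401
G1 X126.65 Y59.67 F2051
G1 X126.65 Y11.85
G1 X35.75 Y11.85
G1 X35.75 Y59.67
M5
G0 X36.26 Y80.34
M4 S401
G1 X123.35 Y80.34 F2051
G1 X123.35 Y47.59
G1 X36.26 Y47.59
G1 X36.26 Y80.34
M5
G0 X173.96 Y44.64
M4 S401
G1 X150.92 Y117.15 F2051
G1 X110.52 Y42.61
M5
G0 X0.00 Y0.00

Since the viewBox matches the mm dimensions, user units are millimetres directly. The only transform is the Y-flip y_m = 130.05 − y_svg.

Shape 1 is a rectangle drawn with `<rect>`. Its stroke #0000ff means score at S401, F2051. After flipping Y the toolpath is (35.75,59.67) → (126.65,59.67) → (126.65,11.85) → (35.75,11.85) → (35.75,59.67), returning to the start.

Shape 2 is a rectangle drawn with `<path>`. Its stroke #0000ff means score at S401, F2051. After flipping Y the toolpath is (36.26,80.34) → (123.35,80.34) → (123.35,47.59) → (36.26,47.59) → (36.26,80.34), returning to the start.

Shape 3 is a open polyline drawn with `<path>`. Its stroke #0000ff means score at S401, F2051. After flipping Y the toolpath is (173.96,44.64) → (150.92,117.15) → (110.52,42.61).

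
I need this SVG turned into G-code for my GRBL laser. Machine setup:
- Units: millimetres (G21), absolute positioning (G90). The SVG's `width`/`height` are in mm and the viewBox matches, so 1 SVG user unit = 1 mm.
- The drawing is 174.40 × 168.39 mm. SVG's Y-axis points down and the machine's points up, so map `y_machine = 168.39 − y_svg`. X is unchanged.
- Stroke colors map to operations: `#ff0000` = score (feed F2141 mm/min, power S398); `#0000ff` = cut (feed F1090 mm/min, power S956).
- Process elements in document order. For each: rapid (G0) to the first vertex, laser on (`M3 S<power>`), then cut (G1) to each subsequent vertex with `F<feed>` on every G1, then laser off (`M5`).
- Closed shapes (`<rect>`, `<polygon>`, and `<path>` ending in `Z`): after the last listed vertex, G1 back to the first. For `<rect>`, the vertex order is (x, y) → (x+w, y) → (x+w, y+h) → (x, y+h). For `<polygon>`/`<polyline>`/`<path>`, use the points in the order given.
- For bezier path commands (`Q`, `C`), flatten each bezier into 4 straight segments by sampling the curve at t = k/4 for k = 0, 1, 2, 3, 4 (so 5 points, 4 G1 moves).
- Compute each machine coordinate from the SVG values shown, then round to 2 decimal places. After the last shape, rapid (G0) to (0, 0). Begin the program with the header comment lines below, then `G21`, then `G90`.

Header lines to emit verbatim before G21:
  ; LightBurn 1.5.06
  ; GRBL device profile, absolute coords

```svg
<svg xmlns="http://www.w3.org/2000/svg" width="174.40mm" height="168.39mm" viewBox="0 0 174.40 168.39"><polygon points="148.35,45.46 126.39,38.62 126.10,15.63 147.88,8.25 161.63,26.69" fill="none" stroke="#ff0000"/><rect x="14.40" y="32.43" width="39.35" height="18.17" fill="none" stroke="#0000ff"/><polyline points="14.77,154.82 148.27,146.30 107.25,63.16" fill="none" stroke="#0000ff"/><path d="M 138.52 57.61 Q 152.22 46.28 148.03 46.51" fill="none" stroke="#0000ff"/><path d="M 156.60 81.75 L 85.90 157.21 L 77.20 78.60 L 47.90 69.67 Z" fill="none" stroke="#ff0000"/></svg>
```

viewBox `0 0 174.40 168.39` with mm width/height → 1 unit = 1 mm. Flip: y_m = 168.39 − y_svg.

**Shape 1** — `<polygon>` regular polygon, stroke `#ff0000` → score (S398, F2141). Machine vertices: (148.35,122.93) → (126.39,129.77) → (126.10,152.76) → (147.88,160.14) → (161.63,141.70) → (148.35,122.93). Closed: final G1 returns to the first vertex.

**Shape 2** — `<rect>` rectangle, stroke `#0000ff` → cut (S956, F1090). Machine vertices: (14.40,135.96) → (53.75,135.96) → (53.75,117.79) → (14.40,117.79) → (14.40,135.96). Closed: final G1 returns to the first vertex.

**Shape 3** — `<polyline>` open polyline, stroke `#0000ff` → cut (S956, F1090). Machine vertices: (14.77,13.57) → (148.27,22.09) → (107.25,105.23). Open path.

**Shape 4** — `<path>` quadratic bezier, stroke `#0000ff` → cut (S956, F1090). Control points (SVG): P0=(138.52,57.61), P1=(152.22,46.28), P2=(148.03,46.51); sampled at t=k/4. Machine vertices: (138.52,110.78) → (144.25,115.72) → (147.75,119.22) → (149.01,121.27) → (148.03,121.88). Open path.

**Shape 5** — `<path>` closed polygon, stroke `#ff0000` → score (S398, F2141). Machine vertices: (156.60,86.64) → (85.90,11.18) → (77.20,89.79) → (47.90,98.72) → (156.60,86.64). Closed: final G1 returns to the first vertex.

; LightBurn 1.5.06
; GRBL device profile, absolute coords
G21
G90
G0 X148.35 Y122.93
M3 S398
G1 X126.39 Y129.77 F2141
G1 X126.10 Y152.76 F2141
G1 X147.88 Y160.14 F2141
G1 X161.63 Y141.70 F2141
G1 X148.35 Y122.93 F2141
M5
G0 X14.40 Y135.96
M3 S956
G1 X53.75 Y135.96 F1090
G1 X53.75 Y117.79 F1090
G1 X14.40 Y117.79 F1090
G1 X14.40 Y135.96 F1090
M5
G0 X14.77 Y13.57
M3 S956
G1 X148.27 Y22.09 F1090
G1 X107.25 Y105.23 F1090
M5
G0 X138.52 Y110.78
M3 S956
G1 X144.25 Y115.72 F1090
G1 X147.75 Y119.22 F1090
G1 X149.01 Y121.27 F1090
G1 X148.03 Y121.88 F1090
M5
G0 X156.60 Y86.64
M3 S398
G1 X85.90 Y11.18 F2141
G1 X77.20 Y89.79 F2141
G1 X47.90 Y98.72 F2141
G1 X156.60 Y86.64 F2141
M5
G0 X0.00 Y0.00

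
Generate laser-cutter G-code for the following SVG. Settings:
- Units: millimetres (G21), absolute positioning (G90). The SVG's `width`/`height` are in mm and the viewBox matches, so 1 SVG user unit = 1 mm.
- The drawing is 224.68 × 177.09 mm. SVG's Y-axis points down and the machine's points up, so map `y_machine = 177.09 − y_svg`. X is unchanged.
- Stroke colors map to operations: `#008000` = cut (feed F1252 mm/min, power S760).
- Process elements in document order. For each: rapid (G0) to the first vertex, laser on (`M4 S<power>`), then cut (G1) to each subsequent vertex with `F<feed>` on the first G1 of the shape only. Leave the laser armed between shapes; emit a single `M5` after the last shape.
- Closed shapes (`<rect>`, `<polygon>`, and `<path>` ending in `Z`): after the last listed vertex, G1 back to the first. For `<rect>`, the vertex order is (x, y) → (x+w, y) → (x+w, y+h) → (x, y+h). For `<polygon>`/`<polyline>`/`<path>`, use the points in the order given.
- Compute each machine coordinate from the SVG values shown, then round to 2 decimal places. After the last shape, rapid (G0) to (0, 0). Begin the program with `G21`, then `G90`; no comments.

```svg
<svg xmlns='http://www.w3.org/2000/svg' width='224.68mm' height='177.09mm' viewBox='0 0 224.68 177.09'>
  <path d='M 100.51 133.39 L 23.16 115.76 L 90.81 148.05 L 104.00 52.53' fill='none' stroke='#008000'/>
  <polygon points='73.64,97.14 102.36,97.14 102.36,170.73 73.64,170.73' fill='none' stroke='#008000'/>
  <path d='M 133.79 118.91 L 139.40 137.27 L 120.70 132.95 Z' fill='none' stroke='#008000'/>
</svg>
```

1 u = 1 mm; y_m = 177.09 − y.

[1] `<path>` open polyline, #008000→cut S760 F1252: (100.51,43.70) → (23.16,61.33) → (90.81,29.04) → (104.00,124.56)

[2] `<polygon>` rectangle, #008000→cut S760 F1252: (73.64,79.95) → (102.36,79.95) → (102.36,6.36) → (73.64,6.36) → (73.64,79.95) (closed)

[3] `<path>` regular polygon, #008000→cut S760 F1252: (133.79,58.18) → (139.40,39.82) → (120.70,44.14) → (133.79,58.18) (closed)

G21
G90
G0 X100.51 Y43.70
M4 S760
G1 X23.16 Y61.33 F1252
G1 X90.81 Y29.04
G1 X104.00 Y124.56
G0 X73.64 Y79.95
M4 S760
G1 X102.36 Y79.95 F1252
G1 X102.36 Y6.36
G1 X73.64 Y6.36
G1 X73.64 Y79.95
G0 X133.79 Y58.18
M4 S760
G1 X139.40 Y39.82 F1252
G1 X120.70 Y44.14
G1 X133.79 Y58.18
M5
G0 X0.00 Y0.00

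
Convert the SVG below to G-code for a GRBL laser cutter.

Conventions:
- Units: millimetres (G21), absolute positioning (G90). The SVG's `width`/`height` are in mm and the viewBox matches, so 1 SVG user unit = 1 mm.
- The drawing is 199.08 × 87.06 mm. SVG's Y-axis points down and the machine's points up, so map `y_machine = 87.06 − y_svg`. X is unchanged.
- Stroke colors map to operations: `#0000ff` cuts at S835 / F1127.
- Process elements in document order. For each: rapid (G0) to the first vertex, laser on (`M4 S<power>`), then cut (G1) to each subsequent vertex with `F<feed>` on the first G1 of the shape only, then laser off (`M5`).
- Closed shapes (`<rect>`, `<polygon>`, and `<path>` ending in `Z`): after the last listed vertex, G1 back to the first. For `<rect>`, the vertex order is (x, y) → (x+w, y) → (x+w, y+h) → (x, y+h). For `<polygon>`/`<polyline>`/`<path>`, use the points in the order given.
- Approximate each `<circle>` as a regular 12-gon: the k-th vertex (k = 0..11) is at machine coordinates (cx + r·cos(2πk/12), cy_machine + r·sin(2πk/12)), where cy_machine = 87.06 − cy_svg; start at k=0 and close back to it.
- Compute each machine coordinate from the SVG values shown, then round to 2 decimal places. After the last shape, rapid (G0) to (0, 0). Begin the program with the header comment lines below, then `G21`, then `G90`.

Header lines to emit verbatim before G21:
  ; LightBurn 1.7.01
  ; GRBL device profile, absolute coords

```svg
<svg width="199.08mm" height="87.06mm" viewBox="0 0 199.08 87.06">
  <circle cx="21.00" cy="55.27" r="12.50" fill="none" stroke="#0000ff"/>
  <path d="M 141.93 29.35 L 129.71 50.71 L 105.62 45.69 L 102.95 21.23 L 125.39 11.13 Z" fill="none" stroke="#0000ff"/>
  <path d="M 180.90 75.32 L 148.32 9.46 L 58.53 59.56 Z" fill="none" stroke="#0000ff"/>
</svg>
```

viewBox `0 0 199.08 87.06` with mm width/height → 1 unit = 1 mm. Flip: y_m = 87.06 − y_svg.

**Shape 1** — `<circle>` circle, stroke `#0000ff` → cut (S835, F1127). Machine vertices: (33.50,31.79) → (31.83,38.04) → (27.25,42.62) → (21.00,44.29) → (14.75,42.62) → (10.17,38.04) → (8.50,31.79) → (10.17,25.54) → (14.75,20.96) → (21.00,19.29) → (27.25,20.96) → (31.83,25.54) → (33.50,31.79). Closed: final G1 returns to the first vertex.

**Shape 2** — `<path>` regular polygon, stroke `#0000ff` → cut (S835, F1127). Machine vertices: (141.93,57.71) → (129.71,36.35) → (105.62,41.37) → (102.95,65.83) → (125.39,75.93) → (141.93,57.71). Closed: final G1 returns to the first vertex.

**Shape 3** — `<path>` closed polygon, stroke `#0000ff` → cut (S835, F1127). Machine vertices: (180.90,11.74) → (148.32,77.60) → (58.53,27.50) → (180.90,11.74). Closed: final G1 returns to the first vertex.

; LightBurn 1.7.01
; GRBL device profile, absolute coords
G21
G90
G0 X33.50 Y31.79
M4 S835
G1 X31.83 Y38.04 F1127
G1 X27.25 Y42.62
G1 X21.00 Y44.29
G1 X14.75 Y42.62
G1 X10.17 Y38.04
G1 X8.50 Y31.79
G1 X10.17 Y25.54
G1 X14.75 Y20.96
G1 X21.00 Y19.29
G1 X27.25 Y20.96
G1 X31.83 Y25.54
G1 X33.50 Y31.79
M5
G0 X141.93 Y57.71
M4 S835
G1 X129.71 Y36.35 F1127
G1 X105.62 Y41.37
G1 X102.95 Y65.83
G1 X125.39 Y75.93
G1 X141.93 Y57.71
M5
G0 X180.90 Y11.74
M4 S835
G1 X148.32 Y77.60 F1127
G1 X58.53 Y27.50
G1 X180.90 Y11.74
M5
G0 X0.00 Y0.00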